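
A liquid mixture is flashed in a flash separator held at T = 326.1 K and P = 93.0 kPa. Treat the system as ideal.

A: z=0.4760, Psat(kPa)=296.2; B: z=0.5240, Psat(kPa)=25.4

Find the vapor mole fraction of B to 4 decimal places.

y_B = 0.2049

Raoult's law: Kᵢ = Pᵢˢᵃᵗ/P = Pᵢˢᵃᵗ/93.0.
  K_A = 296.2/93.0 = 3.184946, K_B = 25.4/93.0 = 0.273118
Binary case is linear: z₁(K₁−1)(1+ψ(K₂−1)) + z₂(K₂−1)(1+ψ(K₁−1)) = 0
⇒ ψ = [z₁(K₁−1)+z₂(K₂−1)] / [−(K₁−1)(K₂−1)] = 0.65915/1.58820 = 0.4150
Compositions from xᵢ = zᵢ/(1+ψ(Kᵢ−1)), yᵢ = Kᵢxᵢ:
  A: x = 0.2496, y = 0.7951
  B: x = 0.7504, y = 0.2049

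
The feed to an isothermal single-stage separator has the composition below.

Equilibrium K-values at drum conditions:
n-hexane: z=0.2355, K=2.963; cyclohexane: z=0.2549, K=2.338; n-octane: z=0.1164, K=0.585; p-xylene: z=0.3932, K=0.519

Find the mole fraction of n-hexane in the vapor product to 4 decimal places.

y_n-hexane = 0.2860

Rachford–Rice: g(β) = Σ zᵢ(Kᵢ−1)/(1+β(Kᵢ−1)) = 0.
g(0) = ΣzᵢKᵢ − 1 = 0.5659 and g(1) = 1 − Σzᵢ/Kᵢ = -0.1451, so a root lies in (0, 1).
Iterate (Newton) starting at β = 0.6:
  β = 0.6000: g = 0.07128, g' = -0.5470 → β = 0.7303
  β = 0.7303: g = 0.00161, g' = -0.5274 → β = 0.7334
Converged at β = 0.7334.
Compositions from xᵢ = zᵢ/(1+β(Kᵢ−1)), yᵢ = Kᵢxᵢ:
  n-hexane: x = 0.0965, y = 0.2860
  cyclohexane: x = 0.1287, y = 0.3008
  n-octane: x = 0.1673, y = 0.0979
  p-xylene: x = 0.6075, y = 0.3153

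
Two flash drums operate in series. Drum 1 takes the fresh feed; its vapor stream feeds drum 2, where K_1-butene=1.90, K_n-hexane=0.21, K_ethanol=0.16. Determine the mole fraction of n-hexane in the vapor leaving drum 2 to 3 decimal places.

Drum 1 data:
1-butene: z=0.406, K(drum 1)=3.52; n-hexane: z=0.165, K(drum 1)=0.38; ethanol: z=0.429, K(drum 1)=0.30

y_n-hexane (drum 2) = 0.033

Drum 1:
Rachford–Rice: g(ψ₁) = Σ zᵢ(Kᵢ−1)/(1+ψ₁(Kᵢ−1)) = 0.
g(0) = ΣzᵢKᵢ − 1 = 0.621 and g(1) = 1 − Σzᵢ/Kᵢ = -0.980, so a root lies in (0, 1).
Newton iteration, ψ₁⁰ = 0.5:
  ψ₁ = 0.500: g = -0.1576, g' = -1.136 → ψ₁ = 0.361
  ψ₁ = 0.361: g = 0.0018, g' = -1.188 → ψ₁ = 0.363
Converged at ψ₁ = 0.363.
Drum-1 compositions:
  1-butene: x = 0.212, y = 0.747
  n-hexane: x = 0.213, y = 0.081
  ethanol: x = 0.575, y = 0.173
Drum-2 feed = drum-1 vapor: z₂ = (0.7466, 0.0809, 0.1725).
Drum 2:
Let ψ₂ = V/F and solve Σ zᵢ(Kᵢ−1)/(1+ψ₂(Kᵢ−1)) = 0.
Feasibility: ΣzᵢKᵢ = 1.463, Σzᵢ/Kᵢ = 1.856 — both > 1, two phases present.
Newton iteration, ψ₂⁰ = 0.49:
  ψ₂ = 0.490: g = 0.1158, g' = -0.777 → ψ₂ = 0.639
  ψ₂ = 0.639: g = -0.0152, g' = -1.017 → ψ₂ = 0.624
Converged at ψ₂ = 0.624.
  1-butene: x = 0.478, y = 0.909
  n-hexane: x = 0.159, y = 0.033
  ethanol: x = 0.362, y = 0.058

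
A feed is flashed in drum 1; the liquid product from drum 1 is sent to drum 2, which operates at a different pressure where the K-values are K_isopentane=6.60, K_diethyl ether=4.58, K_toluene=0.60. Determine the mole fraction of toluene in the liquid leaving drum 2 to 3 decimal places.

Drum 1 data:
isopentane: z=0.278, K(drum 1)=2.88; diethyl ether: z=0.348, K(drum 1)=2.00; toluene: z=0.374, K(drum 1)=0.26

x_toluene (drum 2) = 0.913

Drum 1:
Material balance + equilibrium reduce to Σ zᵢ(Kᵢ−1)/(1+ψ₁(Kᵢ−1)) = 0.
Feasibility: ΣzᵢKᵢ = 1.594, Σzᵢ/Kᵢ = 1.709 — both > 1, two phases present.
Newton iteration, ψ₁⁰ = 0.41:
  ψ₁ = 0.410: g = 0.1447, g' = -0.910 → ψ₁ = 0.569
  ψ₁ = 0.569: g = -0.0036, g' = -0.982 → ψ₁ = 0.565
Converged at ψ₁ = 0.565.
Drum-1 compositions:
  isopentane: x = 0.135, y = 0.388
  diethyl ether: x = 0.222, y = 0.445
  toluene: x = 0.643, y = 0.167
Drum-2 feed = drum-1 liquid: z₂ = (0.1348, 0.2223, 0.6429).
Drum 2:
Rachford–Rice: g(ψ₂) = Σ zᵢ(Kᵢ−1)/(1+ψ₂(Kᵢ−1)) = 0.
g(0) = ΣzᵢKᵢ − 1 = 1.294 and g(1) = 1 − Σzᵢ/Kᵢ = -0.140, so a root lies in (0, 1).
Newton iteration, ψ₂⁰ = 0.5:
  ψ₂ = 0.500: g = 0.1625, g' = -0.820 → ψ₂ = 0.698
  ψ₂ = 0.698: g = 0.0243, g' = -0.606 → ψ₂ = 0.738
  ψ₂ = 0.738: g = 0.0005, g' = -0.582 → ψ₂ = 0.739
Converged at ψ₂ = 0.739.
  isopentane: x = 0.026, y = 0.173
  diethyl ether: x = 0.061, y = 0.279
  toluene: x = 0.913, y = 0.548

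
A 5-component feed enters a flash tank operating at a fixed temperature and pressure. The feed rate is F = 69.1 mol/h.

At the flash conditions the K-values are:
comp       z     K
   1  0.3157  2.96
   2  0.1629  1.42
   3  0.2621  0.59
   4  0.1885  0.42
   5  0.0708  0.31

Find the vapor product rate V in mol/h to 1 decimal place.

V = 35.2 mol/h

Material balance + equilibrium reduce to Σ zᵢ(Kᵢ−1)/(1+ψ(Kᵢ−1)) = 0.
Check two-phase: ΣzᵢKᵢ = 1.4215 > 1 and Σzᵢ/Kᵢ = 1.3428 > 1, so g(0) = 0.4215 > 0 and g(1) = -0.3428 < 0.
Newton–Raphson from ψ = 0.45:
  ψ = 0.4500: g = 0.03576, g' = -0.6160 → ψ = 0.5081
  ψ = 0.5081: g = 0.00047, g' = -0.6017 → ψ = 0.5088
Converged at ψ = 0.5088.
Then V = ψ·F = 0.5088·69.1 = 35.2 mol/h and L = F − V = 33.9 mol/h.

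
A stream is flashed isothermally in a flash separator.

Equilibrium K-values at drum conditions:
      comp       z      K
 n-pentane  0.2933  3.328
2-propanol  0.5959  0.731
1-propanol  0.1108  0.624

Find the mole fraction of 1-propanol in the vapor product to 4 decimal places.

Rachford–Rice: g(V/F) = Σ zᵢ(Kᵢ−1)/(1+V/F(Kᵢ−1)) = 0.
g(0) = ΣzᵢKᵢ − 1 = 0.4808 and g(1) = 1 − Σzᵢ/Kᵢ = -0.0809, so a root lies in (0, 1).
Newton iteration, V/F⁰ = 0.5:
  V/F = 0.5000: g = 0.07901, g' = -0.4208 → V/F = 0.6878
  V/F = 0.6878: g = 0.00962, g' = -0.3283 → V/F = 0.7171
  V/F = 0.7171: g = 0.00014, g' = -0.3186 → V/F = 0.7175
Converged at V/F = 0.7175.
Compositions from xᵢ = zᵢ/(1+V/F(Kᵢ−1)), yᵢ = Kᵢxᵢ:
  n-pentane: x = 0.1098, y = 0.3655
  2-propanol: x = 0.7384, y = 0.5398
  1-propanol: x = 0.1517, y = 0.0947

y_1-propanol = 0.0947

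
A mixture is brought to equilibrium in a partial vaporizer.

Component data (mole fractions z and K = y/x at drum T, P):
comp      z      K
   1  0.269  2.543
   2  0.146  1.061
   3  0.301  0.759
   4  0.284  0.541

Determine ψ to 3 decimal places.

Let ψ = V/F and solve Σ zᵢ(Kᵢ−1)/(1+ψ(Kᵢ−1)) = 0.
g(0) = ΣzᵢKᵢ − 1 = 0.221 and g(1) = 1 − Σzᵢ/Kᵢ = -0.165, so a root lies in (0, 1).
Iterate (Newton) starting at ψ = 0.54:
  ψ = 0.540: g = -0.0217, g' = -0.320 → ψ = 0.472
  ψ = 0.472: g = 0.0005, g' = -0.335 → ψ = 0.474
Converged at ψ = 0.474.

ψ = 0.474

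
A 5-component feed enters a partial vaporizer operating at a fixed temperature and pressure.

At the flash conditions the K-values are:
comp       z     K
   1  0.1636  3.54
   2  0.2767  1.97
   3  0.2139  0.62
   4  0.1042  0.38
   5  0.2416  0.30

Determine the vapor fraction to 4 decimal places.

ψ = 0.3768

Rachford–Rice: g(ψ) = Σ zᵢ(Kᵢ−1)/(1+ψ(Kᵢ−1)) = 0.
g(0) = ΣzᵢKᵢ − 1 = 0.3689 and g(1) = 1 − Σzᵢ/Kᵢ = -0.6112, so a root lies in (0, 1).
Iterate (Newton) starting at ψ = 0.44:
  ψ = 0.4400: g = -0.04649, g' = -0.7308 → ψ = 0.3764
  ψ = 0.3764: g = 0.00033, g' = -0.7440 → ψ = 0.3768
Converged at ψ = 0.3768.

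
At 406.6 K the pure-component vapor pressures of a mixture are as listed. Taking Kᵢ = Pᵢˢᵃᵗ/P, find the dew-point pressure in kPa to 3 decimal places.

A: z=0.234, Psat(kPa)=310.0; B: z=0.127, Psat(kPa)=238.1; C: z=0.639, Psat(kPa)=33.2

Pdew = 48.697 kPa

At the dew point ψ → 1, so Σzᵢ/Kᵢ = 1 with Kᵢ = Pᵢˢᵃᵗ/P ⇒ 1/P = Σzᵢ/Pᵢˢᵃᵗ.
1/P = 0.234/310.0 + 0.127/238.1 + 0.639/33.2 = 0.020535 ⇒ P = 48.697 kPa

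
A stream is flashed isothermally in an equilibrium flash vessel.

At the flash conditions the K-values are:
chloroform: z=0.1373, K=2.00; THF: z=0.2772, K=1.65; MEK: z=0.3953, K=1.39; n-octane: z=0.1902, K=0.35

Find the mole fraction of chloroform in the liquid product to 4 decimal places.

Let ψ = V/F and solve Σ zᵢ(Kᵢ−1)/(1+ψ(Kᵢ−1)) = 0.
g(0) = ΣzᵢKᵢ − 1 = 0.3480 and g(1) = 1 − Σzᵢ/Kᵢ = -0.0645, so a root lies in (0, 1).
Newton iteration, ψ⁰ = 0.56:
  ψ = 0.5600: g = 0.15226, g' = -0.3585 → ψ = 0.9847
  ψ = 0.9847: g = -0.05301, g' = -0.7299 → ψ = 0.9120
  ψ = 0.9120: g = -0.00498, g' = -0.6011 → ψ = 0.9037
Converged at ψ = 0.9037.
Compositions from xᵢ = zᵢ/(1+ψ(Kᵢ−1)), yᵢ = Kᵢxᵢ:
  chloroform: x = 0.0721, y = 0.1442
  THF: x = 0.1746, y = 0.2881
  MEK: x = 0.2923, y = 0.4063
  n-octane: x = 0.4610, y = 0.1613

x_chloroform = 0.0721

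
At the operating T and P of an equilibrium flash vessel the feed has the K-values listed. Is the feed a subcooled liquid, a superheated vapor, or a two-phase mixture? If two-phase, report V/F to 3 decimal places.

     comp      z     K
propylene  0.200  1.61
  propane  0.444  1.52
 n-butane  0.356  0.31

two-phase, V/F = 0.283

ΣzᵢKᵢ = 1.107; Σzᵢ/Kᵢ = 1.565.
Both exceed 1, so a two-phase solution exists.
Rachford–Rice: g(ψ) = Σ zᵢ(Kᵢ−1)/(1+ψ(Kᵢ−1)) = 0.
Iterate (Newton) starting at ψ = 0.66:
  ψ = 0.660: g = -0.1922, g' = -0.676 → ψ = 0.376
  ψ = 0.376: g = -0.0392, g' = -0.442 → ψ = 0.287
  ψ = 0.287: g = -0.0016, g' = -0.408 → ψ = 0.283
Converged at ψ = 0.283.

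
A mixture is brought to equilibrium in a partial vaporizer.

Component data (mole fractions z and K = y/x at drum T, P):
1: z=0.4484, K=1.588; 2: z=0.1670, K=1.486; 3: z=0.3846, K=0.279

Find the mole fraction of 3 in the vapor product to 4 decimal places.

y_3 = 0.1220

Newton iteration, ψ⁰ = 0.5:
  ψ = 0.5000: g = -0.16456, g' = -0.6070 → ψ = 0.2289
  ψ = 0.2289: g = -0.02668, g' = -0.4391 → ψ = 0.1681
  ψ = 0.1681: g = -0.00058, g' = -0.4210 → ψ = 0.1668
Converged at ψ = 0.1668.
Compositions from xᵢ = zᵢ/(1+ψ(Kᵢ−1)), yᵢ = Kᵢxᵢ:
  1: x = 0.4084, y = 0.6485
  2: x = 0.1545, y = 0.2296
  3: x = 0.4372, y = 0.1220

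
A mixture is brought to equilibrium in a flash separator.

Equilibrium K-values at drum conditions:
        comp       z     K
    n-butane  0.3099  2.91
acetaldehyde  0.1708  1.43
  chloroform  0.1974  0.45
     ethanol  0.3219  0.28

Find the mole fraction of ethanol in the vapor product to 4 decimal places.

y_ethanol = 0.1170

Rachford–Rice: g(V/F) = Σ zᵢ(Kᵢ−1)/(1+V/F(Kᵢ−1)) = 0.
g(0) = ΣzᵢKᵢ − 1 = 0.3250 and g(1) = 1 − Σzᵢ/Kᵢ = -0.8142, so a root lies in (0, 1).
Newton–Raphson from V/F = 0.5:
  V/F = 0.5000: g = -0.14867, g' = -0.8382 → V/F = 0.3226
  V/F = 0.3226: g = -0.00316, g' = -0.8285 → V/F = 0.3188
Converged at V/F = 0.3188.
Compositions from xᵢ = zᵢ/(1+V/F(Kᵢ−1)), yᵢ = Kᵢxᵢ:
  n-butane: x = 0.1926, y = 0.5605
  acetaldehyde: x = 0.1502, y = 0.2148
  chloroform: x = 0.2394, y = 0.1077
  ethanol: x = 0.4178, y = 0.1170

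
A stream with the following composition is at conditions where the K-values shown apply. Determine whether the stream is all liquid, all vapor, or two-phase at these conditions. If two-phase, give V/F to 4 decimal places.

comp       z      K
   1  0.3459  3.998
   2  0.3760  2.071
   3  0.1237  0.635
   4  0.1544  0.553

ΣzᵢKᵢ = 2.3255; Σzᵢ/Kᵢ = 0.7421.
Since Σzᵢ/Kᵢ < 1 the mixture is above its dew point — single vapor phase.

all vapor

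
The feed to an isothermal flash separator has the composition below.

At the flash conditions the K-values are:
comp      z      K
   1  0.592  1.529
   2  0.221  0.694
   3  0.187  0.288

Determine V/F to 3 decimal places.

Rachford–Rice: g(V/F) = Σ zᵢ(Kᵢ−1)/(1+V/F(Kᵢ−1)) = 0.
Feasibility: ΣzᵢKᵢ = 1.112, Σzᵢ/Kᵢ = 1.355 — both > 1, two phases present.
Newton–Raphson from V/F = 0.5:
  V/F = 0.500: g = -0.0389, g' = -0.361 → V/F = 0.392
  V/F = 0.392: g = -0.0022, g' = -0.323 → V/F = 0.385
Converged at V/F = 0.385.

V/F = 0.385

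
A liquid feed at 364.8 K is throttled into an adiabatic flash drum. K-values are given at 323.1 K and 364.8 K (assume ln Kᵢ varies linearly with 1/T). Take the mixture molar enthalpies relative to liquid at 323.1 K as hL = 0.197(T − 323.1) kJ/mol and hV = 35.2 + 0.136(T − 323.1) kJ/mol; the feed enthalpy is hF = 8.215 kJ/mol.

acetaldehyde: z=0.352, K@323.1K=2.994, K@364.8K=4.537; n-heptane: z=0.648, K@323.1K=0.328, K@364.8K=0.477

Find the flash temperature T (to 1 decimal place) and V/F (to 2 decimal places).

Adiabatic flash: solve Rachford–Rice at each trial T, then check hF = ψ·hV(T) + (1−ψ)·hL(T).
  T = 323.1 K: K = (2.994, 0.328), RR gives ψ = 0.199, H_out = 6.999 kJ/mol
  T = 364.8 K: K = (4.537, 0.477), RR gives ψ = 0.490, H_out = 24.211 kJ/mol
  T = 344.0 K: K = (3.734, 0.400), RR gives ψ = 0.350, H_out = 15.988 kJ/mol
  T = 333.6 K: K = (3.357, 0.364), RR gives ψ = 0.278, H_out = 11.683 kJ/mol
  T = 328.4 K: K = (3.175, 0.346), RR gives ψ = 0.240, H_out = 9.419 kJ/mol
  T = 325.8 K: K = (3.086, 0.337), RR gives ψ = 0.220, H_out = 8.248 kJ/mol
  T = 324.5 K: K = (3.041, 0.333), RR gives ψ = 0.210, H_out = 7.651 kJ/mol
Linear interpolation between T = 324.5 (H_out = 7.651) and T = 325.8 (H_out = 8.248) on hF = 8.215 gives T ≈ 325.7 K, at which ψ = 0.22.

T = 325.7 K, V/F = 0.22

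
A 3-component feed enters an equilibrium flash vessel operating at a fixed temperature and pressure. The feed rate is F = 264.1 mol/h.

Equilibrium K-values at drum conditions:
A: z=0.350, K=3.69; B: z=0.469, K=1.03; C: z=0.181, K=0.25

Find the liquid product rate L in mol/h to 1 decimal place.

L = 61.1 mol/h

Material balance + equilibrium reduce to Σ zᵢ(Kᵢ−1)/(1+ψ(Kᵢ−1)) = 0.
Check two-phase: ΣzᵢKᵢ = 1.820 > 1 and Σzᵢ/Kᵢ = 1.274 > 1, so g(0) = 0.820 > 0 and g(1) = -0.274 < 0.
Newton iteration, ψ⁰ = 0.58:
  ψ = 0.580: g = 0.1413, g' = -0.706 → ψ = 0.780
  ψ = 0.780: g = -0.0097, g' = -0.856 → ψ = 0.769
Converged at ψ = 0.769.
Then V = ψ·F = 0.7688·264.1 = 203.0 mol/h and L = F − V = 61.1 mol/h.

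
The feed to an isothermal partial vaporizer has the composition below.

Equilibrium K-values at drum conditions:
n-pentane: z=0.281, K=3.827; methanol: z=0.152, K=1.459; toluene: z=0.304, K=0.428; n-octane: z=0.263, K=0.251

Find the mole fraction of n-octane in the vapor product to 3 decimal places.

Material balance + equilibrium reduce to Σ zᵢ(Kᵢ−1)/(1+ψ(Kᵢ−1)) = 0.
g(0) = ΣzᵢKᵢ − 1 = 0.493 and g(1) = 1 − Σzᵢ/Kᵢ = -0.936, so a root lies in (0, 1).
Iterate (Newton) starting at ψ = 0.33:
  ψ = 0.330: g = -0.0044, g' = -1.037 → ψ = 0.326
Converged at ψ = 0.326.
Compositions from xᵢ = zᵢ/(1+ψ(Kᵢ−1)), yᵢ = Kᵢxᵢ:
  n-pentane: x = 0.146, y = 0.560
  methanol: x = 0.132, y = 0.193
  toluene: x = 0.374, y = 0.160
  n-octane: x = 0.348, y = 0.087

y_n-octane = 0.087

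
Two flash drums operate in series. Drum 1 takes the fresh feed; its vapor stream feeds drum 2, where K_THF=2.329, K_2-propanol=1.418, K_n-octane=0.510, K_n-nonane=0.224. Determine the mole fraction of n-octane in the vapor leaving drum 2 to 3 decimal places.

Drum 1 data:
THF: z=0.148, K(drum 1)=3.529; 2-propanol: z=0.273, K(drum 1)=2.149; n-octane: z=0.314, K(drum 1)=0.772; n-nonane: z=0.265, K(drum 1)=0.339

Drum 1:
Material balance + equilibrium reduce to Σ zᵢ(Kᵢ−1)/(1+ψ₁(Kᵢ−1)) = 0.
Check two-phase: ΣzᵢKᵢ = 1.441 > 1 and Σzᵢ/Kᵢ = 1.357 > 1, so g(0) = 0.441 > 0 and g(1) = -0.357 < 0.
Iterate (Newton) starting at ψ₁ = 0.58:
  ψ₁ = 0.580: g = -0.0266, g' = -0.612 → ψ₁ = 0.536
Converged at ψ₁ = 0.536.
Drum-1 compositions:
  THF: x = 0.063, y = 0.222
  2-propanol: x = 0.169, y = 0.363
  n-octane: x = 0.358, y = 0.276
  n-nonane: x = 0.411, y = 0.139
Drum-2 feed = drum-1 vapor: z₂ = (0.2217, 0.3630, 0.2762, 0.1392).
Drum 2:
Rachford–Rice: g(ψ₂) = Σ zᵢ(Kᵢ−1)/(1+ψ₂(Kᵢ−1)) = 0.
g(0) = ΣzᵢKᵢ − 1 = 0.203 and g(1) = 1 − Σzᵢ/Kᵢ = -0.514, so a root lies in (0, 1).
Newton–Raphson from ψ₂ = 0.64:
  ψ₂ = 0.640: g = -0.1328, g' = -0.625 → ψ₂ = 0.428
  ψ₂ = 0.428: g = -0.0163, g' = -0.499 → ψ₂ = 0.395
Converged at ψ₂ = 0.395.
  THF: x = 0.145, y = 0.339
  2-propanol: x = 0.312, y = 0.442
  n-octane: x = 0.342, y = 0.175
  n-nonane: x = 0.201, y = 0.045

y_n-octane (drum 2) = 0.175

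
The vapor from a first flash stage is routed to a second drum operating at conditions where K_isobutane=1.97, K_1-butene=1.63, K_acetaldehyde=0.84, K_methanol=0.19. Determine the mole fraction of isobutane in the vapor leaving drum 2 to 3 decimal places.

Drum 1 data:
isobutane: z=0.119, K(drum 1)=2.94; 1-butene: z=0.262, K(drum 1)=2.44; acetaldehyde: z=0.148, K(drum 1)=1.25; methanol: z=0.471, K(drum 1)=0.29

Drum 1:
Rachford–Rice: g(ψ₁) = Σ zᵢ(Kᵢ−1)/(1+ψ₁(Kᵢ−1)) = 0.
Check two-phase: ΣzᵢKᵢ = 1.311 > 1 and Σzᵢ/Kᵢ = 1.890 > 1, so g(0) = 0.311 > 0 and g(1) = -0.890 < 0.
Newton iteration, ψ₁⁰ = 0.32:
  ψ₁ = 0.320: g = 0.0022, g' = -0.831 → ψ₁ = 0.323
Converged at ψ₁ = 0.323.
Drum-1 compositions:
  isobutane: x = 0.073, y = 0.215
  1-butene: x = 0.179, y = 0.436
  acetaldehyde: x = 0.137, y = 0.171
  methanol: x = 0.611, y = 0.177
Drum-2 feed = drum-1 vapor: z₂ = (0.2152, 0.4365, 0.1712, 0.1772).
Drum 2:
Rachford–Rice: g(ψ₂) = Σ zᵢ(Kᵢ−1)/(1+ψ₂(Kᵢ−1)) = 0.
Check two-phase: ΣzᵢKᵢ = 1.313 > 1 and Σzᵢ/Kᵢ = 1.513 > 1, so g(0) = 0.313 > 0 and g(1) = -0.513 < 0.
Iterate (Newton) starting at ψ₂ = 0.41:
  ψ₂ = 0.410: g = 0.1237, g' = -0.479 → ψ₂ = 0.668
  ψ₂ = 0.668: g = -0.0235, g' = -0.718 → ψ₂ = 0.636
  ψ₂ = 0.636: g = -0.0009, g' = -0.665 → ψ₂ = 0.634
Converged at ψ₂ = 0.634.
  isobutane: x = 0.133, y = 0.262
  1-butene: x = 0.312, y = 0.508
  acetaldehyde: x = 0.191, y = 0.160
  methanol: x = 0.364, y = 0.069

y_isobutane (drum 2) = 0.262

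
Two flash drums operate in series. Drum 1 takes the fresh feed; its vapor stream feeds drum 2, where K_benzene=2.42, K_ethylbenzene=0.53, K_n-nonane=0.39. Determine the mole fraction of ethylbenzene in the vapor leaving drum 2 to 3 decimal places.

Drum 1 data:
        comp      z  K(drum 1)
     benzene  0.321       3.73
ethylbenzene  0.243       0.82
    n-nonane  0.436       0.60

Drum 1:
Newton–Raphson from ψ₁ = 0.38:
  ψ₁ = 0.380: g = 0.1775, g' = -0.682 → ψ₁ = 0.640
  ψ₁ = 0.640: g = 0.0351, g' = -0.453 → ψ₁ = 0.718
  ψ₁ = 0.718: g = 0.0013, g' = -0.421 → ψ₁ = 0.721
Converged at ψ₁ = 0.721.
Drum-1 compositions:
  benzene: x = 0.108, y = 0.403
  ethylbenzene: x = 0.279, y = 0.229
  n-nonane: x = 0.613, y = 0.368
Drum-2 feed = drum-1 vapor: z₂ = (0.4035, 0.2290, 0.3676).
Drum 2:
Iterate (Newton) starting at ψ₂ = 0.5:
  ψ₂ = 0.500: g = -0.1282, g' = -0.648 → ψ₂ = 0.302
  ψ₂ = 0.302: g = 0.0007, g' = -0.673 → ψ₂ = 0.303
Converged at ψ₂ = 0.303.
  benzene: x = 0.282, y = 0.683
  ethylbenzene: x = 0.267, y = 0.142
  n-nonane: x = 0.451, y = 0.176

y_ethylbenzene (drum 2) = 0.142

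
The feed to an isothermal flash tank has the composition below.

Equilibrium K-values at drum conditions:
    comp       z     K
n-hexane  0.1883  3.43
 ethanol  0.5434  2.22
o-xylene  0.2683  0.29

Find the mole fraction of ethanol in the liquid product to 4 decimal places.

x_ethanol = 0.2676

Rachford–Rice: g(ψ) = Σ zᵢ(Kᵢ−1)/(1+ψ(Kᵢ−1)) = 0.
g(0) = ΣzᵢKᵢ − 1 = 0.9300 and g(1) = 1 − Σzᵢ/Kᵢ = -0.2248, so a root lies in (0, 1).
Newton–Raphson from ψ = 0.5:
  ψ = 0.5000: g = 0.32301, g' = -0.8638 → ψ = 0.8740
  ψ = 0.8740: g = -0.03464, g' = -1.2426 → ψ = 0.8461
  ψ = 0.8461: g = -0.00114, g' = -1.1632 → ψ = 0.8451
Converged at ψ = 0.8451.
Compositions from xᵢ = zᵢ/(1+ψ(Kᵢ−1)), yᵢ = Kᵢxᵢ:
  n-hexane: x = 0.0617, y = 0.2115
  ethanol: x = 0.2676, y = 0.5940
  o-xylene: x = 0.6708, y = 0.1945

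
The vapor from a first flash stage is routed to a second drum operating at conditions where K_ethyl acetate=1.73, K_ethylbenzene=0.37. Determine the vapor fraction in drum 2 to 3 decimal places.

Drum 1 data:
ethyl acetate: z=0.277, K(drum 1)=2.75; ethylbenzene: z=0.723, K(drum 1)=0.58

V/F (drum 2) = 0.204

Drum 1:
Material balance + equilibrium reduce to Σ zᵢ(Kᵢ−1)/(1+ψ₁(Kᵢ−1)) = 0.
g(0) = ΣzᵢKᵢ − 1 = 0.181 and g(1) = 1 − Σzᵢ/Kᵢ = -0.347, so a root lies in (0, 1).
Binary case is linear: z₁(K₁−1)(1+ψ₁(K₂−1)) + z₂(K₂−1)(1+ψ₁(K₁−1)) = 0
⇒ ψ₁ = [z₁(K₁−1)+z₂(K₂−1)] / [−(K₁−1)(K₂−1)] = 0.1811/0.7350 = 0.246
Drum-1 compositions:
  ethyl acetate: x = 0.194, y = 0.532
  ethylbenzene: x = 0.806, y = 0.468
Drum-2 feed = drum-1 vapor: z₂ = (0.5323, 0.4677).
Drum 2:
Let ψ₂ = V/F and solve Σ zᵢ(Kᵢ−1)/(1+ψ₂(Kᵢ−1)) = 0.
Check two-phase: ΣzᵢKᵢ = 1.094 > 1 and Σzᵢ/Kᵢ = 1.572 > 1, so g(0) = 0.094 > 0 and g(1) = -0.572 < 0.
Binary case is linear: z₁(K₁−1)(1+ψ₂(K₂−1)) + z₂(K₂−1)(1+ψ₂(K₁−1)) = 0
⇒ ψ₂ = [z₁(K₁−1)+z₂(K₂−1)] / [−(K₁−1)(K₂−1)] = 0.0939/0.4599 = 0.204
  ethyl acetate: x = 0.463, y = 0.801
  ethylbenzene: x = 0.537, y = 0.199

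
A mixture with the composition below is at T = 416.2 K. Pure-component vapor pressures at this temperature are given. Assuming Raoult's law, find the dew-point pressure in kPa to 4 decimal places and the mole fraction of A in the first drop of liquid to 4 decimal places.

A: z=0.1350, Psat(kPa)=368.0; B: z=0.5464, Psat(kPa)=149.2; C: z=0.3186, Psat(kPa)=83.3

Pdew = 127.3273 kPa, x_A = 0.0467

At the dew point ψ → 1, so Σzᵢ/Kᵢ = 1 with Kᵢ = Pᵢˢᵃᵗ/P ⇒ 1/P = Σzᵢ/Pᵢˢᵃᵗ.
1/P = 0.1350/368.0 + 0.5464/149.2 + 0.3186/83.3 = 0.0078538 ⇒ P = 127.3273 kPa
xᵢ = zᵢP/Pᵢˢᵃᵗ ⇒ x_A = 0.1350·127.3273/368.0 = 0.0467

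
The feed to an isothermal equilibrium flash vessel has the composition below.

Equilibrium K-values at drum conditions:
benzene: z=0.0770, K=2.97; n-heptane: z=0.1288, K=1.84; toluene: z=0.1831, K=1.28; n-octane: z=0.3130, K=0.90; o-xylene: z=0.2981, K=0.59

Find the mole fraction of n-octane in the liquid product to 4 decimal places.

Newton–Raphson from V/F = 0.5:
  V/F = 0.5000: g = 0.01090, g' = -0.2147 → V/F = 0.5508
  V/F = 0.5508: g = 0.00015, g' = -0.2091 → V/F = 0.5515
Converged at V/F = 0.5515.
Compositions from xᵢ = zᵢ/(1+V/F(Kᵢ−1)), yᵢ = Kᵢxᵢ:
  benzene: x = 0.0369, y = 0.1096
  n-heptane: x = 0.0880, y = 0.1620
  toluene: x = 0.1586, y = 0.2030
  n-octane: x = 0.3313, y = 0.2981
  o-xylene: x = 0.3852, y = 0.2273

x_n-octane = 0.3313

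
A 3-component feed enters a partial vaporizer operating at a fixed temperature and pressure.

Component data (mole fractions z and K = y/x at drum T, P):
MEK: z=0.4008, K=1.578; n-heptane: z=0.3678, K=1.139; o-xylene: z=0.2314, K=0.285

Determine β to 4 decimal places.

Material balance + equilibrium reduce to Σ zᵢ(Kᵢ−1)/(1+β(Kᵢ−1)) = 0.
g(0) = ΣzᵢKᵢ − 1 = 0.1173 and g(1) = 1 − Σzᵢ/Kᵢ = -0.3888, so a root lies in (0, 1).
Iterate (Newton) starting at β = 0.56:
  β = 0.5600: g = -0.05349, g' = -0.4116 → β = 0.4300
  β = 0.4300: g = -0.00513, g' = -0.3389 → β = 0.4149
  β = 0.4149: g = -0.00005, g' = -0.3326 → β = 0.4148
Converged at β = 0.4148.

β = 0.4148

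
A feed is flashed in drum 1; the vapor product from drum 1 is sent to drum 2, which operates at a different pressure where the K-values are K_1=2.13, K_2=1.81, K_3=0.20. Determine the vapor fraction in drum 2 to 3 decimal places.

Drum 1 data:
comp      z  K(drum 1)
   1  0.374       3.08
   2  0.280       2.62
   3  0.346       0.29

V/F (drum 2) = 0.774

Drum 1:
Newton–Raphson from ψ₁ = 0.5:
  ψ₁ = 0.500: g = 0.2511, g' = -1.032 → ψ₁ = 0.743
  ψ₁ = 0.743: g = -0.0087, g' = -1.183 → ψ₁ = 0.736
Converged at ψ₁ = 0.736.
Drum-1 compositions:
  1: x = 0.148, y = 0.455
  2: x = 0.128, y = 0.335
  3: x = 0.724, y = 0.210
Drum-2 feed = drum-1 vapor: z₂ = (0.4552, 0.3347, 0.2101).
Drum 2:
Newton iteration, ψ₂⁰ = 0.38:
  ψ₂ = 0.380: g = 0.3257, g' = -0.690 → ψ₂ = 0.852
  ψ₂ = 0.852: g = -0.1049, g' = -1.552 → ψ₂ = 0.784
  ψ₂ = 0.784: g = -0.0124, g' = -1.213 → ψ₂ = 0.774
Converged at ψ₂ = 0.774.
  1: x = 0.243, y = 0.517
  2: x = 0.206, y = 0.372
  3: x = 0.551, y = 0.110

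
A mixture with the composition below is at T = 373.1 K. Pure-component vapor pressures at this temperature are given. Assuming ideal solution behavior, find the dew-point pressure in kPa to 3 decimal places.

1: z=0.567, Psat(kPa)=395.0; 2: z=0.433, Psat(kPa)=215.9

At the dew point ψ → 1, so Σzᵢ/Kᵢ = 1 with Kᵢ = Pᵢˢᵃᵗ/P ⇒ 1/P = Σzᵢ/Pᵢˢᵃᵗ.
1/P = 0.567/395.0 + 0.433/215.9 = 0.003441 ⇒ P = 290.613 kPa

Pdew = 290.613 kPa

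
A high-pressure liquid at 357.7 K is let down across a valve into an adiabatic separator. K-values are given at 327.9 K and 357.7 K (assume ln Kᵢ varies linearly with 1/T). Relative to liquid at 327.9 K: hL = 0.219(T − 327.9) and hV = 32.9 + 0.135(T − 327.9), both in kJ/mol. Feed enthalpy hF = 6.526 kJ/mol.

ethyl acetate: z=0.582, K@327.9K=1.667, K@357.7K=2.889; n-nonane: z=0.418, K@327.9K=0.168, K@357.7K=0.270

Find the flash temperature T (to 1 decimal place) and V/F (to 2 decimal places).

T = 331.4 K, V/F = 0.18

Adiabatic flash: solve Rachford–Rice at each trial T, then check hF = ψ·hV(T) + (1−ψ)·hL(T).
  T = 327.9 K: K = (1.667, 0.168), RR gives ψ = 0.073, H_out = 2.396 kJ/mol
  T = 357.7 K: K = (2.889, 0.270), RR gives ψ = 0.576, H_out = 24.034 kJ/mol
  T = 342.8 K: K = (2.221, 0.215), RR gives ψ = 0.399, H_out = 15.897 kJ/mol
  T = 335.4 K: K = (1.932, 0.191), RR gives ψ = 0.271, H_out = 10.381 kJ/mol
  T = 331.6 K: K = (1.794, 0.179), RR gives ψ = 0.183, H_out = 6.765 kJ/mol
  T = 329.8 K: K = (1.732, 0.174), RR gives ψ = 0.133, H_out = 4.768 kJ/mol
Linear interpolation between T = 329.8 (H_out = 4.768) and T = 331.6 (H_out = 6.765) on hF = 6.526 gives T ≈ 331.4 K, at which ψ = 0.18.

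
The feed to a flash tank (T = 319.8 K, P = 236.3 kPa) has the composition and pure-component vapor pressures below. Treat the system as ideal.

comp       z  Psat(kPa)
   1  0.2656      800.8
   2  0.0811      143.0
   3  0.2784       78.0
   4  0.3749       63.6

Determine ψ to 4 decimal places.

Raoult's law: Kᵢ = Pᵢˢᵃᵗ/P = Pᵢˢᵃᵗ/236.3.
  K_1 = 800.8/236.3 = 3.388912, K_2 = 143.0/236.3 = 0.605163, K_3 = 78.0/236.3 = 0.330089, K_4 = 63.6/236.3 = 0.269149
Newton iteration, ψ⁰ = 0.65:
  ψ = 0.6500: g = -0.64683, g' = -1.3742 → ψ = 0.1793
  ψ = 0.1793: g = -0.11750, g' = -1.1842 → ψ = 0.0801
  ψ = 0.0801: g = 0.01146, g' = -1.4470 → ψ = 0.0880
  ψ = 0.0880: g = 0.00011, g' = -1.4183 → ψ = 0.0881
Converged at ψ = 0.0881.

ψ = 0.0881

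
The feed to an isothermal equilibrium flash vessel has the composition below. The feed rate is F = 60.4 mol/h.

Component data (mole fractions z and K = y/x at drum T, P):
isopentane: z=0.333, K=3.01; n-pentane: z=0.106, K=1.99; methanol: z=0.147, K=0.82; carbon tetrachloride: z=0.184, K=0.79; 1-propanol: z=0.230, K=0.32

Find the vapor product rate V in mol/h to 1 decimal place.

V = 39.2 mol/h

Rachford–Rice: g(V/F) = Σ zᵢ(Kᵢ−1)/(1+V/F(Kᵢ−1)) = 0.
g(0) = ΣzᵢKᵢ − 1 = 0.553 and g(1) = 1 − Σzᵢ/Kᵢ = -0.295, so a root lies in (0, 1).
Newton iteration, V/F⁰ = 0.5:
  V/F = 0.500: g = 0.0948, g' = -0.641 → V/F = 0.648
  V/F = 0.648: g = 0.0004, g' = -0.649 → V/F = 0.649
Converged at V/F = 0.649.
Then V = V/F·F = 0.6485·60.4 = 39.2 mol/h and L = F − V = 21.2 mol/h.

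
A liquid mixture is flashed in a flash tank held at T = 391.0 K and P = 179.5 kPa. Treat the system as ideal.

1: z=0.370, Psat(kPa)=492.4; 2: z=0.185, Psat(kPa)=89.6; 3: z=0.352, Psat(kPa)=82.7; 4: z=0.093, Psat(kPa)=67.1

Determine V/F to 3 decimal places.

V/F = 0.322

Raoult's law: Kᵢ = Pᵢˢᵃᵗ/P = Pᵢˢᵃᵗ/179.5.
  K_1 = 492.4/179.5 = 2.74318, K_2 = 89.6/179.5 = 0.49916, K_3 = 82.7/179.5 = 0.46072, K_4 = 67.1/179.5 = 0.37382
Material balance + equilibrium reduce to Σ zᵢ(Kᵢ−1)/(1+V/F(Kᵢ−1)) = 0.
Feasibility: ΣzᵢKᵢ = 1.304, Σzᵢ/Kᵢ = 1.518 — both > 1, two phases present.
Iterate (Newton) starting at V/F = 0.64:
  V/F = 0.640: g = -0.2186, g' = -0.692 → V/F = 0.324
  V/F = 0.324: g = -0.0016, g' = -0.733 → V/F = 0.322
Converged at V/F = 0.322.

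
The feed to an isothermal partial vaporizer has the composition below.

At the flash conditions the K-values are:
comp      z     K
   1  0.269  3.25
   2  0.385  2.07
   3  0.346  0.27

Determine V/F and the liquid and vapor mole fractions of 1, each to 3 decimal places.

V/F = 0.658, x_1 = 0.108, y_1 = 0.353

Material balance + equilibrium reduce to Σ zᵢ(Kᵢ−1)/(1+V/F(Kᵢ−1)) = 0.
Feasibility: ΣzᵢKᵢ = 1.765, Σzᵢ/Kᵢ = 1.550 — both > 1, two phases present.
Iterate (Newton) starting at V/F = 0.36:
  V/F = 0.360: g = 0.2892, g' = -0.985 → V/F = 0.654
  V/F = 0.654: g = 0.0043, g' = -1.050 → V/F = 0.658
Converged at V/F = 0.658.
Compositions from xᵢ = zᵢ/(1+V/F(Kᵢ−1)), yᵢ = Kᵢxᵢ:
  1: x = 0.108, y = 0.353
  2: x = 0.226, y = 0.468
  3: x = 0.666, y = 0.180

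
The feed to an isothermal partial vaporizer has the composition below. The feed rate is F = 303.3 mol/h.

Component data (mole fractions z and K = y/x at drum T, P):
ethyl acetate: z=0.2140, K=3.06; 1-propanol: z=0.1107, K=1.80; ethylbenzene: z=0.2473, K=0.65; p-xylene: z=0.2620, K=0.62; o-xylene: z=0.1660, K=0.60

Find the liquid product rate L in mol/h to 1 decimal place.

L = 173.9 mol/h

Newton–Raphson from ψ = 0.5:
  ψ = 0.5000: g = -0.03041, g' = -0.4002 → ψ = 0.4240
  ψ = 0.4240: g = 0.00115, g' = -0.4323 → ψ = 0.4267
Converged at ψ = 0.4267.
Then V = ψ·F = 0.4267·303.3 = 129.4 mol/h and L = F − V = 173.9 mol/h.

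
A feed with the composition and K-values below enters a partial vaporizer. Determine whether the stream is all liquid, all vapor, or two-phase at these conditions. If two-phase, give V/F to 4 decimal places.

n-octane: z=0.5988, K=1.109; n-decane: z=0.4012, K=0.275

ΣzᵢKᵢ = 0.7744; Σzᵢ/Kᵢ = 1.9989.
Since ΣzᵢKᵢ < 1 the mixture is below its bubble point — single liquid phase.

all liquid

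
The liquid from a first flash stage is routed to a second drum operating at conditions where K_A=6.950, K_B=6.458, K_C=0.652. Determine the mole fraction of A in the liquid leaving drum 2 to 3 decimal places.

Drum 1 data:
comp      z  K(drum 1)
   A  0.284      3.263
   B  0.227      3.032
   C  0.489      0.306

x_A (drum 2) = 0.030

Drum 1:
Material balance + equilibrium reduce to Σ zᵢ(Kᵢ−1)/(1+ψ₁(Kᵢ−1)) = 0.
Feasibility: ΣzᵢKᵢ = 1.765, Σzᵢ/Kᵢ = 1.760 — both > 1, two phases present.
Iterate (Newton) starting at ψ₁ = 0.68:
  ψ₁ = 0.680: g = -0.1958, g' = -1.235 → ψ₁ = 0.521
  ψ₁ = 0.521: g = -0.0131, g' = -1.105 → ψ₁ = 0.510
Converged at ψ₁ = 0.510.
Drum-1 compositions:
  A: x = 0.132, y = 0.430
  B: x = 0.112, y = 0.338
  C: x = 0.757, y = 0.232
Drum-2 feed = drum-1 liquid: z₂ = (0.1319, 0.1115, 0.7566).
Drum 2:
Let ψ₂ = V/F and solve Σ zᵢ(Kᵢ−1)/(1+ψ₂(Kᵢ−1)) = 0.
Feasibility: ΣzᵢKᵢ = 2.130, Σzᵢ/Kᵢ = 1.197 — both > 1, two phases present.
Newton–Raphson from ψ₂ = 0.5:
  ψ₂ = 0.500: g = 0.0419, g' = -0.669 → ψ₂ = 0.563
  ψ₂ = 0.563: g = 0.0026, g' = -0.589 → ψ₂ = 0.567
Converged at ψ₂ = 0.567.
  A: x = 0.030, y = 0.210
  B: x = 0.027, y = 0.176
  C: x = 0.943, y = 0.615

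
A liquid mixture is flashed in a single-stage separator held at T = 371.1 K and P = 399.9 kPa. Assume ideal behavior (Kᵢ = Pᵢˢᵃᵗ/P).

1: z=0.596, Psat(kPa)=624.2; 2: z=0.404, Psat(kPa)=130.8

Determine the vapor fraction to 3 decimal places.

Raoult's law: Kᵢ = Pᵢˢᵃᵗ/P = Pᵢˢᵃᵗ/399.9.
  K_1 = 624.2/399.9 = 1.56089, K_2 = 130.8/399.9 = 0.32708
Let ψ = V/F and solve Σ zᵢ(Kᵢ−1)/(1+ψ(Kᵢ−1)) = 0.
Check two-phase: ΣzᵢKᵢ = 1.062 > 1 and Σzᵢ/Kᵢ = 1.617 > 1, so g(0) = 0.062 > 0 and g(1) = -0.617 < 0.
Binary case is linear: z₁(K₁−1)(1+ψ(K₂−1)) + z₂(K₂−1)(1+ψ(K₁−1)) = 0
⇒ ψ = [z₁(K₁−1)+z₂(K₂−1)] / [−(K₁−1)(K₂−1)] = 0.0624/0.3774 = 0.165

ψ = 0.165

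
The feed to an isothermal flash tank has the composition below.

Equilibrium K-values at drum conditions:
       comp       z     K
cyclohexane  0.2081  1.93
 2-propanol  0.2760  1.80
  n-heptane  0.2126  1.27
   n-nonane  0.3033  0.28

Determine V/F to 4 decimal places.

V/F = 0.4986

Rachford–Rice: g(V/F) = Σ zᵢ(Kᵢ−1)/(1+V/F(Kᵢ−1)) = 0.
Feasibility: ΣzᵢKᵢ = 1.2534, Σzᵢ/Kᵢ = 1.5118 — both > 1, two phases present.
Newton–Raphson from V/F = 0.36:
  V/F = 0.3600: g = 0.07395, g' = -0.5069 → V/F = 0.5059
  V/F = 0.5059: g = -0.00419, g' = -0.5738 → V/F = 0.4986
Converged at V/F = 0.4986.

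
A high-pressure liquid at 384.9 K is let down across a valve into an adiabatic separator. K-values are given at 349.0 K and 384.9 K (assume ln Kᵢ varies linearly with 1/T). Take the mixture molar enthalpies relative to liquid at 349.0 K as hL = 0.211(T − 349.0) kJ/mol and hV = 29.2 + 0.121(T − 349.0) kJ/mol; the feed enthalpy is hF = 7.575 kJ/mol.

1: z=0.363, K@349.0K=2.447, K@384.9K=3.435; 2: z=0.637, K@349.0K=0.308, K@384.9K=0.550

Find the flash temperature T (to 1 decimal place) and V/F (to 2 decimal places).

T = 358.6 K, V/F = 0.20

Adiabatic flash: solve Rachford–Rice at each trial T, then check hF = ψ·hV(T) + (1−ψ)·hL(T).
  T = 349.0 K: K = (2.447, 0.308), RR gives ψ = 0.084, H_out = 2.463 kJ/mol
  T = 384.9 K: K = (3.435, 0.550), RR gives ψ = 0.545, H_out = 21.730 kJ/mol
  T = 366.9 K: K = (2.922, 0.417), RR gives ψ = 0.291, H_out = 11.815 kJ/mol
  T = 357.9 K: K = (2.679, 0.359), RR gives ψ = 0.187, H_out = 7.196 kJ/mol
  T = 362.4 K: K = (2.799, 0.388), RR gives ψ = 0.239, H_out = 9.509 kJ/mol
  T = 360.1 K: K = (2.737, 0.373), RR gives ψ = 0.212, H_out = 8.330 kJ/mol
Linear interpolation between T = 357.9 (H_out = 7.196) and T = 360.1 (H_out = 8.330) on hF = 7.575 gives T ≈ 358.6 K, at which ψ = 0.20.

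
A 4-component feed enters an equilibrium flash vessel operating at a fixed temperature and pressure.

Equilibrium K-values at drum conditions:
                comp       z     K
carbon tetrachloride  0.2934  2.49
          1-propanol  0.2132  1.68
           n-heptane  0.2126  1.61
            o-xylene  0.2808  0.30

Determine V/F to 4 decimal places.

V/F = 0.7226

Newton–Raphson from V/F = 0.58:
  V/F = 0.5800: g = 0.10336, g' = -0.6713 → V/F = 0.7340
  V/F = 0.7340: g = -0.00917, g' = -0.8122 → V/F = 0.7227
  V/F = 0.7227: g = -0.00009, g' = -0.7970 → V/F = 0.7226
Converged at V/F = 0.7226.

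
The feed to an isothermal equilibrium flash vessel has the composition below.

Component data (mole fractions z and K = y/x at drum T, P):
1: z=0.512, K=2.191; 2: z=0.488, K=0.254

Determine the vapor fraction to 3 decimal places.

ψ = 0.277

Material balance + equilibrium reduce to Σ zᵢ(Kᵢ−1)/(1+ψ(Kᵢ−1)) = 0.
Check two-phase: ΣzᵢKᵢ = 1.246 > 1 and Σzᵢ/Kᵢ = 2.155 > 1, so g(0) = 0.246 > 0 and g(1) = -1.155 < 0.
Binary case is linear: z₁(K₁−1)(1+ψ(K₂−1)) + z₂(K₂−1)(1+ψ(K₁−1)) = 0
⇒ ψ = [z₁(K₁−1)+z₂(K₂−1)] / [−(K₁−1)(K₂−1)] = 0.2457/0.8885 = 0.277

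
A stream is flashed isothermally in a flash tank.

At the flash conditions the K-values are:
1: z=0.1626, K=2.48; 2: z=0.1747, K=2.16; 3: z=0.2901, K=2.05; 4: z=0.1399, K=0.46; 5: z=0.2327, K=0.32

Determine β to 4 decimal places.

β = 0.6763

Material balance + equilibrium reduce to Σ zᵢ(Kᵢ−1)/(1+β(Kᵢ−1)) = 0.
Feasibility: ΣzᵢKᵢ = 1.5141, Σzᵢ/Kᵢ = 1.3193 — both > 1, two phases present.
Newton–Raphson from β = 0.5:
  β = 0.5000: g = 0.12307, g' = -0.6729 → β = 0.6829
  β = 0.6829: g = -0.00493, g' = -0.7472 → β = 0.6763
Converged at β = 0.6763.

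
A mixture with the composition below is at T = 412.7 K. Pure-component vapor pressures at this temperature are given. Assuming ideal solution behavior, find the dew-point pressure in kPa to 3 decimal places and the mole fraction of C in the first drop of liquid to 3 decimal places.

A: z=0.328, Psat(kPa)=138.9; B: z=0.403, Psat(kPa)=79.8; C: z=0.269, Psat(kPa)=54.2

Pdew = 80.810 kPa, x_C = 0.401

At the dew point ψ → 1, so Σzᵢ/Kᵢ = 1 with Kᵢ = Pᵢˢᵃᵗ/P ⇒ 1/P = Σzᵢ/Pᵢˢᵃᵗ.
1/P = 0.328/138.9 + 0.403/79.8 + 0.269/54.2 = 0.012375 ⇒ P = 80.810 kPa
xᵢ = zᵢP/Pᵢˢᵃᵗ ⇒ x_C = 0.269·80.810/54.2 = 0.401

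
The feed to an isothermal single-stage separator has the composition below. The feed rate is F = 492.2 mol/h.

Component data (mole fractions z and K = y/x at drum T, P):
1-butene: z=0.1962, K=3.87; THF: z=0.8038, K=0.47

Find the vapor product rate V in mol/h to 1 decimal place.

V = 44.4 mol/h

Rachford–Rice: g(ψ) = Σ zᵢ(Kᵢ−1)/(1+ψ(Kᵢ−1)) = 0.
Feasibility: ΣzᵢKᵢ = 1.1371, Σzᵢ/Kᵢ = 1.7609 — both > 1, two phases present.
Binary case is linear: z₁(K₁−1)(1+ψ(K₂−1)) + z₂(K₂−1)(1+ψ(K₁−1)) = 0
⇒ ψ = [z₁(K₁−1)+z₂(K₂−1)] / [−(K₁−1)(K₂−1)] = 0.13708/1.52110 = 0.0901
Then V = ψ·F = 0.0901·492.2 = 44.4 mol/h and L = F − V = 447.8 mol/h.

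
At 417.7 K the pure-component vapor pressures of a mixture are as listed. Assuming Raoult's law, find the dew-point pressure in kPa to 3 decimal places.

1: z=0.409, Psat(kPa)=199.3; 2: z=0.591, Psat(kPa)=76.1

At the dew point ψ → 1, so Σzᵢ/Kᵢ = 1 with Kᵢ = Pᵢˢᵃᵗ/P ⇒ 1/P = Σzᵢ/Pᵢˢᵃᵗ.
1/P = 0.409/199.3 + 0.591/76.1 = 0.009818 ⇒ P = 101.851 kPa

Pdew = 101.851 kPa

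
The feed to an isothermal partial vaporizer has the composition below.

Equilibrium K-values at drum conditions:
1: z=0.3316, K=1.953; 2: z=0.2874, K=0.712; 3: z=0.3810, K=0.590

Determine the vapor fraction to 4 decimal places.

Let ψ = V/F and solve Σ zᵢ(Kᵢ−1)/(1+ψ(Kᵢ−1)) = 0.
Check two-phase: ΣzᵢKᵢ = 1.0770 > 1 and Σzᵢ/Kᵢ = 1.2192 > 1, so g(0) = 0.0770 > 0 and g(1) = -0.2192 < 0.
Iterate (Newton) starting at ψ = 0.67:
  ψ = 0.6700: g = -0.12507, g' = -0.2705 → ψ = 0.2077
  ψ = 0.2077: g = 0.00502, g' = -0.3134 → ψ = 0.2237
  ψ = 0.2237: g = 0.00003, g' = -0.3095 → ψ = 0.2238
Converged at ψ = 0.2238.

ψ = 0.2238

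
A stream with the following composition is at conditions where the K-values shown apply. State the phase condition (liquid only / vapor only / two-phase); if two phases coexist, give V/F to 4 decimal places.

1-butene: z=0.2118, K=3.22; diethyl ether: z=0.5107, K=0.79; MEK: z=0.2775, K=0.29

ΣzᵢKᵢ = 1.1659; Σzᵢ/Kᵢ = 1.6691.
Both exceed 1, so a two-phase solution exists.
Newton iteration, ψ⁰ = 0.5:
  ψ = 0.5000: g = -0.20245, g' = -0.5988 → ψ = 0.1619
  ψ = 0.1619: g = 0.01223, g' = -0.7675 → ψ = 0.1779
  ψ = 0.1779: g = 0.00019, g' = -0.7441 → ψ = 0.1781
Converged at ψ = 0.1781.

two-phase, V/F = 0.1781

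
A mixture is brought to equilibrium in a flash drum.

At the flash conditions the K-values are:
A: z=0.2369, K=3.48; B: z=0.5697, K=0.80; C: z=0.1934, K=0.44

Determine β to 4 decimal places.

β = 0.4668

Material balance + equilibrium reduce to Σ zᵢ(Kᵢ−1)/(1+β(Kᵢ−1)) = 0.
Feasibility: ΣzᵢKᵢ = 1.3653, Σzᵢ/Kᵢ = 1.2197 — both > 1, two phases present.
Iterate (Newton) starting at β = 0.48:
  β = 0.4800: g = -0.00594, g' = -0.4450 → β = 0.4667
  β = 0.4667: g = 0.00005, g' = -0.4519 → β = 0.4668
Converged at β = 0.4668.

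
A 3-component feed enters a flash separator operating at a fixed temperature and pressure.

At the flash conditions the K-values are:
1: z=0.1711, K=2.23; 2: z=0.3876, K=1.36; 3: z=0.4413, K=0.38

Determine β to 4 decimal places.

Material balance + equilibrium reduce to Σ zᵢ(Kᵢ−1)/(1+β(Kᵢ−1)) = 0.
g(0) = ΣzᵢKᵢ − 1 = 0.0764 and g(1) = 1 − Σzᵢ/Kᵢ = -0.5230, so a root lies in (0, 1).
Newton iteration, β⁰ = 0.47:
  β = 0.4700: g = -0.13342, g' = -0.4785 → β = 0.1912
  β = 0.1912: g = -0.00946, g' = -0.4320 → β = 0.1693
Converged at β = 0.1693.

β = 0.1693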